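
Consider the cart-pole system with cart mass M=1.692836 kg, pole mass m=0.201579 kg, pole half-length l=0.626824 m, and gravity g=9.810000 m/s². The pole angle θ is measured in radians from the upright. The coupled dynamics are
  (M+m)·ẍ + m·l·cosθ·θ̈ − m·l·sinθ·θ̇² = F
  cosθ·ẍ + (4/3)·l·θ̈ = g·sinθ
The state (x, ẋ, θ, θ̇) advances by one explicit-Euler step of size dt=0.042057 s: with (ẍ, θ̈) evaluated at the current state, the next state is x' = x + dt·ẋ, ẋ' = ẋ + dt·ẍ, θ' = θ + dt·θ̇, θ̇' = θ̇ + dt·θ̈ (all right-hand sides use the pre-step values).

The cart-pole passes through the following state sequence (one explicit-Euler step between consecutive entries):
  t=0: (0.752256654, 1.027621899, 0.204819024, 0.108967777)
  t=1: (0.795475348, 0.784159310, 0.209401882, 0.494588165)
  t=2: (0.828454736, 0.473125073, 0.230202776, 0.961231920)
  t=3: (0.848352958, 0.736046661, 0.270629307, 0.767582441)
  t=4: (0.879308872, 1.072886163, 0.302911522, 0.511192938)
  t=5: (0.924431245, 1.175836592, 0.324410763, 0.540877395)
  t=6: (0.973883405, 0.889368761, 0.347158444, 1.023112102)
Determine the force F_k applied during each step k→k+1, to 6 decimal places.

step 0→1:
  ẍ = (ẋ'−ẋ)/dt = (0.784159310−1.027621899)/0.042057 = -5.788872
  θ̈ = (θ̇'−θ̇)/dt = (0.494588165−0.108967777)/0.042057 = 9.168994
  sinθ=0.203390, cosθ=0.979098
  F = (M+m)·ẍ + m·l·cosθ·θ̈ − m·l·sinθ·θ̇² = -10.966526 + 1.134328 − 0.000305 = -9.832503
step 1→2:
  ẍ = (ẋ'−ẋ)/dt = (0.473125073−0.784159310)/0.042057 = -7.395540
  θ̈ = (θ̇'−θ̇)/dt = (0.961231920−0.494588165)/0.042057 = 11.095507
  sinθ=0.207875, cosθ=0.978155
  F = (M+m)·ẍ + m·l·cosθ·θ̈ − m·l·sinθ·θ̇² = -14.010222 + 1.371343 − 0.006425 = -12.645305
step 2→3:
  ẍ = (ẋ'−ẋ)/dt = (0.736046661−0.473125073)/0.042057 = 6.251554
  θ̈ = (θ̇'−θ̇)/dt = (0.767582441−0.961231920)/0.042057 = -4.604453
  sinθ=0.228175, cosθ=0.973620
  F = (M+m)·ẍ + m·l·cosθ·θ̈ − m·l·sinθ·θ̇² = 11.843037 + -0.566446 − 0.026639 = 11.249952
step 3→4:
  ẍ = (ẋ'−ẋ)/dt = (1.072886163−0.736046661)/0.042057 = 8.009119
  θ̈ = (θ̇'−θ̇)/dt = (0.511192938−0.767582441)/0.042057 = -6.096239
  sinθ=0.267338, cosθ=0.963603
  F = (M+m)·ẍ + m·l·cosθ·θ̈ − m·l·sinθ·θ̇² = 15.172594 + -0.742251 − 0.019902 = 14.410441
step 4→5:
  ẍ = (ẋ'−ẋ)/dt = (1.175836592−1.072886163)/0.042057 = 2.447879
  θ̈ = (θ̇'−θ̇)/dt = (0.540877395−0.511192938)/0.042057 = 0.705815
  sinθ=0.298300, cosθ=0.954472
  F = (M+m)·ẍ + m·l·cosθ·θ̈ − m·l·sinθ·θ̇² = 4.637298 + 0.085123 − 0.009850 = 4.712571
step 5→6:
  ẍ = (ẋ'−ẋ)/dt = (0.889368761−1.175836592)/0.042057 = -6.811419
  θ̈ = (θ̇'−θ̇)/dt = (1.023112102−0.540877395)/0.042057 = 11.466217
  sinθ=0.318750, cosθ=0.947839
  F = (M+m)·ẍ + m·l·cosθ·θ̈ − m·l·sinθ·θ̇² = -12.903654 + 1.373237 − 0.011783 = -11.542199

F_0 = -9.832503 N
F_1 = -12.645305 N
F_2 = 11.249952 N
F_3 = 14.410441 N
F_4 = 4.712571 N
F_5 = -11.542199 N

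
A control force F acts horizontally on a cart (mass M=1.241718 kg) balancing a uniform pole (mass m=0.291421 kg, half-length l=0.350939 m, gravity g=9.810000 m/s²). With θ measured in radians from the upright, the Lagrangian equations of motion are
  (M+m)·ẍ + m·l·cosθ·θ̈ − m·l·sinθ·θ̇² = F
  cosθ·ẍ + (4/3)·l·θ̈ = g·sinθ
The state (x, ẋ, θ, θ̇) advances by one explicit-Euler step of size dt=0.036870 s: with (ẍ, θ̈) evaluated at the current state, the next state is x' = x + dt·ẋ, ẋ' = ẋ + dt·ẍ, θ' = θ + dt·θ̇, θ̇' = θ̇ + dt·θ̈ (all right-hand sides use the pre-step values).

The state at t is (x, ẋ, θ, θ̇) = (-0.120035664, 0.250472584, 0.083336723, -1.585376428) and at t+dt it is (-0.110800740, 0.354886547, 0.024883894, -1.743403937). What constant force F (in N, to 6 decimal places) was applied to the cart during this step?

F = 3.883555 N

ẍ = (ẋ'−ẋ)/dt = (0.354886547−0.250472584)/0.036870 = 2.831949
θ̈ = (θ̇'−θ̇)/dt = (-1.743403937−-1.585376428)/0.036870 = -4.286073
sinθ=0.083240, cosθ=0.996530
F = (M+m)·ẍ + m·l·cosθ·θ̈ − m·l·sinθ·θ̇² = 4.341772 + -0.436820 − 0.021397 = 3.883555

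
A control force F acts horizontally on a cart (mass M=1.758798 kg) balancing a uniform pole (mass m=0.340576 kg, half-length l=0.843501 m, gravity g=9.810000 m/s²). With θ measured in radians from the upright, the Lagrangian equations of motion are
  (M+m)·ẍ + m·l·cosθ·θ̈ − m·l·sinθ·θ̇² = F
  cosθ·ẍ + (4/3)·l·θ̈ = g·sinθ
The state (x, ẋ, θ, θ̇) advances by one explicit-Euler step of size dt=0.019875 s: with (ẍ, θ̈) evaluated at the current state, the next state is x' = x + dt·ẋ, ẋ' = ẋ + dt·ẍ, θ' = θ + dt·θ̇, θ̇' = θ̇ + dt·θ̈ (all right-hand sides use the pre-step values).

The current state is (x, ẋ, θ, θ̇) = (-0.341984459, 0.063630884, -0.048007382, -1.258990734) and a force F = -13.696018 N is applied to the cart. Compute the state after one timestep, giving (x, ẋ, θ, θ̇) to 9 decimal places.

sinθ=-0.047988944, cosθ=0.998847867
temp = (F + m·l·θ̇²·sinθ)/(M+m) = (-13.696018 + -0.021851734)/2.099374 = -6.534266755
θ̈ = (g·sinθ − cosθ·temp)/(l·(4/3 − m·cos²θ/(M+m))) = 6.128626943
ẍ = temp − m·l·θ̈·cosθ/(M+m) = -7.371935594
Euler: x'=-0.341984459+0.019875·0.063630884=-0.340719795, ẋ'=0.063630884+0.019875·-7.371935594=-0.082886336
       θ'=-0.048007382+0.019875·-1.258990734=-0.073029823, θ̇'=-1.258990734+0.019875·6.128626943=-1.137184274

(-0.340719795, -0.082886336, -0.073029823, -1.137184274)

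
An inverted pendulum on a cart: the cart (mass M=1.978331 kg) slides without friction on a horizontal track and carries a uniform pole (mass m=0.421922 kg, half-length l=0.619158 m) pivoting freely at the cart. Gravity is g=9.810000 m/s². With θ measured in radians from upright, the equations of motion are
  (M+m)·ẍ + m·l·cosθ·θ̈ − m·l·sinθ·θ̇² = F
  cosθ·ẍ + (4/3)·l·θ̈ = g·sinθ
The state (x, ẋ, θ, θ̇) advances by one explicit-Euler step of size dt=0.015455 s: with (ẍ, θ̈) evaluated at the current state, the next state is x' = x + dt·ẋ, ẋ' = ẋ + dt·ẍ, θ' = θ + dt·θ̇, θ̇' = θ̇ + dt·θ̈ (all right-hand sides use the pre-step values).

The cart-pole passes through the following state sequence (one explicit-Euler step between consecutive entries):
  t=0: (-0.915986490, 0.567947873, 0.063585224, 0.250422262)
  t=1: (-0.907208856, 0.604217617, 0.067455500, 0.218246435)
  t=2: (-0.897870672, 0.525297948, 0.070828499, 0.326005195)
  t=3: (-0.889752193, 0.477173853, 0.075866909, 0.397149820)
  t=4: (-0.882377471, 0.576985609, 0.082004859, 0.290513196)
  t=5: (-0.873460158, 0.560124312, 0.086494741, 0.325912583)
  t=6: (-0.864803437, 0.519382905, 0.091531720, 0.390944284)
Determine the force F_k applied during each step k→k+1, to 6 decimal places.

F_0 = 5.089095 N
F_1 = -10.440223 N
F_2 = -6.276377 N
F_3 = 13.700936 N
F_4 = -2.024119 N
F_5 = -5.234655 N

step 0→1:
  ẍ = (ẋ'−ẋ)/dt = (0.604217617−0.567947873)/0.015455 = 2.346797
  θ̈ = (θ̇'−θ̇)/dt = (0.218246435−0.250422262)/0.015455 = -2.081904
  sinθ=0.063542, cosθ=0.997979
  F = (M+m)·ẍ + m·l·cosθ·θ̈ − m·l·sinθ·θ̇² = 5.632906 + -0.542770 − 0.001041 = 5.089095
step 1→2:
  ẍ = (ẋ'−ẋ)/dt = (0.525297948−0.604217617)/0.015455 = -5.106417
  θ̈ = (θ̇'−θ̇)/dt = (0.326005195−0.218246435)/0.015455 = 6.972421
  sinθ=0.067404, cosθ=0.997726
  F = (M+m)·ẍ + m·l·cosθ·θ̈ − m·l·sinθ·θ̇² = -12.256692 + 1.817307 − 0.000839 = -10.440223
step 2→3:
  ẍ = (ẋ'−ẋ)/dt = (0.477173853−0.525297948)/0.015455 = -3.113820
  θ̈ = (θ̇'−θ̇)/dt = (0.397149820−0.326005195)/0.015455 = 4.603340
  sinθ=0.070769, cosθ=0.997493
  F = (M+m)·ẍ + m·l·cosθ·θ̈ − m·l·sinθ·θ̇² = -7.473957 + 1.199545 − 0.001965 = -6.276377
step 3→4:
  ẍ = (ẋ'−ẋ)/dt = (0.576985609−0.477173853)/0.015455 = 6.458218
  θ̈ = (θ̇'−θ̇)/dt = (0.290513196−0.397149820)/0.015455 = -6.899814
  sinθ=0.075794, cosθ=0.997123
  F = (M+m)·ẍ + m·l·cosθ·θ̈ − m·l·sinθ·θ̇² = 15.501357 + -1.797298 − 0.003123 = 13.700936
step 4→5:
  ẍ = (ẋ'−ẋ)/dt = (0.560124312−0.576985609)/0.015455 = -1.090993
  θ̈ = (θ̇'−θ̇)/dt = (0.325912583−0.290513196)/0.015455 = 2.290481
  sinθ=0.081913, cosθ=0.996639
  F = (M+m)·ẍ + m·l·cosθ·θ̈ − m·l·sinθ·θ̇² = -2.618659 + 0.596346 − 0.001806 = -2.024119
step 5→6:
  ẍ = (ẋ'−ẋ)/dt = (0.519382905−0.560124312)/0.015455 = -2.636131
  θ̈ = (θ̇'−θ̇)/dt = (0.390944284−0.325912583)/0.015455 = 4.207810
  sinθ=0.086387, cosθ=0.996262
  F = (M+m)·ẍ + m·l·cosθ·θ̈ − m·l·sinθ·θ̇² = -6.327382 + 1.095124 − 0.002397 = -5.234655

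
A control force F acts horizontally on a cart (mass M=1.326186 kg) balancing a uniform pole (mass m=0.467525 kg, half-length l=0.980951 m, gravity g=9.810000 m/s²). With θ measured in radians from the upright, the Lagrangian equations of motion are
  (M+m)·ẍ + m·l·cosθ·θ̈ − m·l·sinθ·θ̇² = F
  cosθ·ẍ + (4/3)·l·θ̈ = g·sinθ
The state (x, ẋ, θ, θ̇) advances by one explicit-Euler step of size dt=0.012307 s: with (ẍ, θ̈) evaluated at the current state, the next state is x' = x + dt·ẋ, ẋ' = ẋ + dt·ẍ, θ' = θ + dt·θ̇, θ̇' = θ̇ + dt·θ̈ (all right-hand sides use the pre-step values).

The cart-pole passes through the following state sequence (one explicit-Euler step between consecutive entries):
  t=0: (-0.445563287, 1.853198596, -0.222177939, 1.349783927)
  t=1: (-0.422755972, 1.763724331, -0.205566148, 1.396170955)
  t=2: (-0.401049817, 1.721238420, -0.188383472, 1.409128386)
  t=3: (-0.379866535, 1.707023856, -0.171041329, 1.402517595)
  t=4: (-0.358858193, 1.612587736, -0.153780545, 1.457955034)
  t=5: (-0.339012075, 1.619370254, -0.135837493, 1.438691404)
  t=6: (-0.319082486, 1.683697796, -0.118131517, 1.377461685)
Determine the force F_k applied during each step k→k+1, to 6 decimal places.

step 0→1:
  ẍ = (ẋ'−ẋ)/dt = (1.763724331−1.853198596)/0.012307 = -7.270193
  θ̈ = (θ̇'−θ̇)/dt = (1.396170955−1.349783927)/0.012307 = 3.769158
  sinθ=-0.220355, cosθ=0.975420
  F = (M+m)·ẍ + m·l·cosθ·θ̈ − m·l·sinθ·θ̇² = -13.040625 + 1.686118 − -0.184121 = -11.170386
step 1→2:
  ẍ = (ẋ'−ẋ)/dt = (1.721238420−1.763724331)/0.012307 = -3.452174
  θ̈ = (θ̇'−θ̇)/dt = (1.409128386−1.396170955)/0.012307 = 1.052851
  sinθ=-0.204121, cosθ=0.978946
  F = (M+m)·ẍ + m·l·cosθ·θ̈ − m·l·sinθ·θ̇² = -6.192203 + 0.472691 − -0.182481 = -5.537031
step 2→3:
  ẍ = (ẋ'−ẋ)/dt = (1.707023856−1.721238420)/0.012307 = -1.154998
  θ̈ = (θ̇'−θ̇)/dt = (1.402517595−1.409128386)/0.012307 = -0.537157
  sinθ=-0.187271, cosθ=0.982308
  F = (M+m)·ẍ + m·l·cosθ·θ̈ − m·l·sinθ·θ̇² = -2.071733 + -0.241992 − -0.170539 = -2.143186
step 3→4:
  ẍ = (ẋ'−ẋ)/dt = (1.612587736−1.707023856)/0.012307 = -7.673366
  θ̈ = (θ̇'−θ̇)/dt = (1.457955034−1.402517595)/0.012307 = 4.504545
  sinθ=-0.170209, cosθ=0.985408
  F = (M+m)·ẍ + m·l·cosθ·θ̈ − m·l·sinθ·θ̇² = -13.763802 + 2.035726 − -0.153550 = -11.574526
step 4→5:
  ẍ = (ẋ'−ẋ)/dt = (1.619370254−1.612587736)/0.012307 = 0.551111
  θ̈ = (θ̇'−θ̇)/dt = (1.438691404−1.457955034)/0.012307 = -1.565258
  sinθ=-0.153175, cosθ=0.988199
  F = (M+m)·ẍ + m·l·cosθ·θ̈ − m·l·sinθ·θ̇² = 0.988533 + -0.709386 − -0.149324 = 0.428471
step 5→6:
  ẍ = (ẋ'−ẋ)/dt = (1.683697796−1.619370254)/0.012307 = 5.226907
  θ̈ = (θ̇'−θ̇)/dt = (1.377461685−1.438691404)/0.012307 = -4.975195
  sinθ=-0.135420, cosθ=0.990788
  F = (M+m)·ẍ + m·l·cosθ·θ̈ − m·l·sinθ·θ̇² = 9.375560 + -2.260701 − -0.128550 = 7.243409

F_0 = -11.170386 N
F_1 = -5.537031 N
F_2 = -2.143186 N
F_3 = -11.574526 N
F_4 = 0.428471 N
F_5 = 7.243409 N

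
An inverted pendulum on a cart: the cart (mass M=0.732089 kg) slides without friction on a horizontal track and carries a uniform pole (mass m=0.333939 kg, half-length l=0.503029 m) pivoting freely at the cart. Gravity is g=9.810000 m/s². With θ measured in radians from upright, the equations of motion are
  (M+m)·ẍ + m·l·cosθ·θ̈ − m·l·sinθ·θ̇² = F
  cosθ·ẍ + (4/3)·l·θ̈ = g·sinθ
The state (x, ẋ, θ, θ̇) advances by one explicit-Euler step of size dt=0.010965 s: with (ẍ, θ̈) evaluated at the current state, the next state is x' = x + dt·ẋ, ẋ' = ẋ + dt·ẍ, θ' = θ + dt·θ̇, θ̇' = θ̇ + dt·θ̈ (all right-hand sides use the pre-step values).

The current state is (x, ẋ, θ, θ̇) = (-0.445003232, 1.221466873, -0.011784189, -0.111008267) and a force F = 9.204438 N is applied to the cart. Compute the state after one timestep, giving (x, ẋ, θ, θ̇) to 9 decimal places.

(-0.431609848, 1.345599756, -0.013001395, -0.297963423)

sinθ=-0.011783916, cosθ=0.999930567
temp = (F + m·l·θ̇²·sinθ)/(M+m) = (9.204438 + -0.000024393)/1.066028 = 8.634307548
θ̈ = (g·sinθ − cosθ·temp)/(l·(4/3 − m·cos²θ/(M+m))) = -17.050173871
ẍ = temp − m·l·θ̈·cosθ/(M+m) = 11.320828367
Euler: x'=-0.445003232+0.010965·1.221466873=-0.431609848, ẋ'=1.221466873+0.010965·11.320828367=1.345599756
       θ'=-0.011784189+0.010965·-0.111008267=-0.013001395, θ̇'=-0.111008267+0.010965·-17.050173871=-0.297963423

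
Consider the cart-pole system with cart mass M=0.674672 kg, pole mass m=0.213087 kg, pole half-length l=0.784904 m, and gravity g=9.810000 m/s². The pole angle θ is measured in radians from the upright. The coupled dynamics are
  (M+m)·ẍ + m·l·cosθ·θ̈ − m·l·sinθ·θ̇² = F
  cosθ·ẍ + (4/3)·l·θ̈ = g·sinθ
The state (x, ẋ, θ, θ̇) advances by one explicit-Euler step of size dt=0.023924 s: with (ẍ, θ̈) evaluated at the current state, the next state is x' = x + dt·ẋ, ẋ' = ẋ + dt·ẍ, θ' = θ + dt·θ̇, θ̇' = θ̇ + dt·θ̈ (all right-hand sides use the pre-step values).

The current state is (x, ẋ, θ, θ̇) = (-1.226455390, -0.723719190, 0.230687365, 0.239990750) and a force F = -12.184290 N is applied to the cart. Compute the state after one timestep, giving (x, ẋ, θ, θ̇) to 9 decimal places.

sinθ=0.228646734, cosθ=0.973509461
temp = (F + m·l·θ̇²·sinθ)/(M+m) = (-12.184290 + 0.002202559)/0.887759 = -13.722291119
θ̈ = (g·sinθ − cosθ·temp)/(l·(4/3 − m·cos²θ/(M+m))) = 17.974654802
ẍ = temp − m·l·θ̈·cosθ/(M+m) = -17.018988999
Euler: x'=-1.226455390+0.023924·-0.723719190=-1.243769648, ẋ'=-0.723719190+0.023924·-17.018988999=-1.130881483
       θ'=0.230687365+0.023924·0.239990750=0.236428904, θ̇'=0.239990750+0.023924·17.974654802=0.670016391

(-1.243769648, -1.130881483, 0.236428904, 0.670016391)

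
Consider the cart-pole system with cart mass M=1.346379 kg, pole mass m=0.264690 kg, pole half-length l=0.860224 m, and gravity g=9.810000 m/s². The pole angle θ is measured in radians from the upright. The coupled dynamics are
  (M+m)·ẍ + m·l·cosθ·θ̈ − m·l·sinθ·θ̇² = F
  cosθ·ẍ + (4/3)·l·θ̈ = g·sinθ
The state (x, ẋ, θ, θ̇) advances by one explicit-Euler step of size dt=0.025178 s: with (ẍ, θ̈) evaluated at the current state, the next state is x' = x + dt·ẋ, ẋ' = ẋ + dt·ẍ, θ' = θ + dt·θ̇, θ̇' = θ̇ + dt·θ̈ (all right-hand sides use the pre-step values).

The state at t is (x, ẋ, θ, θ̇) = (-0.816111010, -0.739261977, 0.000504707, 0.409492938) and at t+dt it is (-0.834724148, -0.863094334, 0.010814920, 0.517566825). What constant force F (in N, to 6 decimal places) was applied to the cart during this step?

ẍ = (ẋ'−ẋ)/dt = (-0.863094334−-0.739261977)/0.025178 = -4.918276
θ̈ = (θ̇'−θ̇)/dt = (0.517566825−0.409492938)/0.025178 = 4.292394
sinθ=0.000505, cosθ=1.000000
F = (M+m)·ẍ + m·l·cosθ·θ̈ − m·l·sinθ·θ̇² = -7.923682 + 0.977347 − 0.000019 = -6.946355

F = -6.946355 N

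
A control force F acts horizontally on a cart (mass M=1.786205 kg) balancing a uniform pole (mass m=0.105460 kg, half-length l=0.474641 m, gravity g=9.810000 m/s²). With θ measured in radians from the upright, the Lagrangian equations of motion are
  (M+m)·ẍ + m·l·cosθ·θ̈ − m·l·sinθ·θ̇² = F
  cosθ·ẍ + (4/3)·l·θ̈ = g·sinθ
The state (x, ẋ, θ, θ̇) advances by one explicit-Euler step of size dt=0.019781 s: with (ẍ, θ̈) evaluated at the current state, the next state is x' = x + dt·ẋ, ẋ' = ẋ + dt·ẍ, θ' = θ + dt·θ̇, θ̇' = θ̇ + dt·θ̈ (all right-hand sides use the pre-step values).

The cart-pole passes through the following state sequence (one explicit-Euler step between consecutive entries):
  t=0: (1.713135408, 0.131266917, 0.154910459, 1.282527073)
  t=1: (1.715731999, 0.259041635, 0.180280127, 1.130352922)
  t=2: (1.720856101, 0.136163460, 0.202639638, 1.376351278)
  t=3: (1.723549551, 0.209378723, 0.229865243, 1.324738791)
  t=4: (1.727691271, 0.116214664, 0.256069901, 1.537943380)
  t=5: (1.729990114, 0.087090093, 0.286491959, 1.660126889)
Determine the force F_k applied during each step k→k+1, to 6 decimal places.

step 0→1:
  ẍ = (ẋ'−ẋ)/dt = (0.259041635−0.131266917)/0.019781 = 6.459467
  θ̈ = (θ̇'−θ̇)/dt = (1.130352922−1.282527073)/0.019781 = -7.692945
  sinθ=0.154292, cosθ=0.988025
  F = (M+m)·ẍ + m·l·cosθ·θ̈ − m·l·sinθ·θ̇² = 12.219148 + -0.380464 − 0.012704 = 11.825980
step 1→2:
  ẍ = (ẋ'−ẋ)/dt = (0.136163460−0.259041635)/0.019781 = -6.211929
  θ̈ = (θ̇'−θ̇)/dt = (1.376351278−1.130352922)/0.019781 = 12.436093
  sinθ=0.179305, cosθ=0.983794
  F = (M+m)·ẍ + m·l·cosθ·θ̈ − m·l·sinθ·θ̇² = -11.750889 + 0.612408 − 0.011468 = -11.149949
step 2→3:
  ẍ = (ẋ'−ẋ)/dt = (0.209378723−0.136163460)/0.019781 = 3.701292
  θ̈ = (θ̇'−θ̇)/dt = (1.324738791−1.376351278)/0.019781 = -2.609195
  sinθ=0.201256, cosθ=0.979539
  F = (M+m)·ẍ + m·l·cosθ·θ̈ − m·l·sinθ·θ̇² = 7.001605 + -0.127933 − 0.019084 = 6.854589
step 3→4:
  ẍ = (ẋ'−ẋ)/dt = (0.116214664−0.209378723)/0.019781 = -4.709775
  θ̈ = (θ̇'−θ̇)/dt = (1.537943380−1.324738791)/0.019781 = 10.778251
  sinθ=0.227846, cosθ=0.973697
  F = (M+m)·ẍ + m·l·cosθ·θ̈ − m·l·sinθ·θ̇² = -8.909317 + 0.525322 − 0.020015 = -8.404010
step 4→5:
  ẍ = (ẋ'−ẋ)/dt = (0.087090093−0.116214664)/0.019781 = -1.472351
  θ̈ = (θ̇'−θ̇)/dt = (1.660126889−1.537943380)/0.019781 = 6.176812
  sinθ=0.253281, cosθ=0.967393
  F = (M+m)·ẍ + m·l·cosθ·θ̈ − m·l·sinθ·θ̇² = -2.785194 + 0.299103 − 0.029987 = -2.516079

F_0 = 11.825980 N
F_1 = -11.149949 N
F_2 = 6.854589 N
F_3 = -8.404010 N
F_4 = -2.516079 N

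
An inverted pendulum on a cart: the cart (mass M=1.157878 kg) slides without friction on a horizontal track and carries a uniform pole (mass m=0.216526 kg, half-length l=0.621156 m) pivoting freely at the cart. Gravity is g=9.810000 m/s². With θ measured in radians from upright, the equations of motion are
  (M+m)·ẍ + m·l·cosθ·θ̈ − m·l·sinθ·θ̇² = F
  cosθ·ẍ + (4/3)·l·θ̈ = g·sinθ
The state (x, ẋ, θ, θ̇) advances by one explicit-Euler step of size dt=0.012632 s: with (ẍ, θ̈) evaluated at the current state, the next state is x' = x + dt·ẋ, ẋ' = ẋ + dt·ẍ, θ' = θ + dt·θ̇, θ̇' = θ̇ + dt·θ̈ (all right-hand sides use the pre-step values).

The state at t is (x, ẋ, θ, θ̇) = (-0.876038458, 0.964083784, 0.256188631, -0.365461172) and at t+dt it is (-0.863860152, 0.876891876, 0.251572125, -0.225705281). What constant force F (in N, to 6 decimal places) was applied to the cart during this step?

F = -8.051869 N

ẍ = (ẋ'−ẋ)/dt = (0.876891876−0.964083784)/0.012632 = -6.902463
θ̈ = (θ̇'−θ̇)/dt = (-0.225705281−-0.365461172)/0.012632 = 11.063639
sinθ=0.253395, cosθ=0.967363
F = (M+m)·ẍ + m·l·cosθ·θ̈ − m·l·sinθ·θ̇² = -9.486772 + 1.439455 − 0.004552 = -8.051869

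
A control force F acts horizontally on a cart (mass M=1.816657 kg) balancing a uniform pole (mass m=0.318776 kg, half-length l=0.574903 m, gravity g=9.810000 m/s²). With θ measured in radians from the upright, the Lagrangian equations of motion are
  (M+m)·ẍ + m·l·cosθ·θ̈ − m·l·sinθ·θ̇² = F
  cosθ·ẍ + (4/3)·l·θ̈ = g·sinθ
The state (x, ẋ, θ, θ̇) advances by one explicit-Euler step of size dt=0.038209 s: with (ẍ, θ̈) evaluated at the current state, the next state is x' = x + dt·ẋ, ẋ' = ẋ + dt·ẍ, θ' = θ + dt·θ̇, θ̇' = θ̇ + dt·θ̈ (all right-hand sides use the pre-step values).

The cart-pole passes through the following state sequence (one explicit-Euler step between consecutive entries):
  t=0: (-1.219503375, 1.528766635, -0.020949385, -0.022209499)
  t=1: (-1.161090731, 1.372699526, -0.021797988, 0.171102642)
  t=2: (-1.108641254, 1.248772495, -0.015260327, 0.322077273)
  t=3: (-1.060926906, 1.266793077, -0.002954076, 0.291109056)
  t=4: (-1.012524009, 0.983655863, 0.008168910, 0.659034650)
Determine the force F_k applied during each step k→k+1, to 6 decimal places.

step 0→1:
  ẍ = (ẋ'−ẋ)/dt = (1.372699526−1.528766635)/0.038209 = -4.084564
  θ̈ = (θ̇'−θ̇)/dt = (0.171102642−-0.022209499)/0.038209 = 5.059335
  sinθ=-0.020948, cosθ=0.999781
  F = (M+m)·ẍ + m·l·cosθ·θ̈ − m·l·sinθ·θ̇² = -8.722313 + 0.926997 − -0.000002 = -7.795314
step 1→2:
  ẍ = (ẋ'−ẋ)/dt = (1.248772495−1.372699526)/0.038209 = -3.243399
  θ̈ = (θ̇'−θ̇)/dt = (0.322077273−0.171102642)/0.038209 = 3.951285
  sinθ=-0.021796, cosθ=0.999762
  F = (M+m)·ẍ + m·l·cosθ·θ̈ − m·l·sinθ·θ̇² = -6.926061 + 0.723961 − -0.000117 = -6.201983
step 2→3:
  ẍ = (ẋ'−ẋ)/dt = (1.266793077−1.248772495)/0.038209 = 0.471632
  θ̈ = (θ̇'−θ̇)/dt = (0.291109056−0.322077273)/0.038209 = -0.810495
  sinθ=-0.015260, cosθ=0.999884
  F = (M+m)·ẍ + m·l·cosθ·θ̈ − m·l·sinθ·θ̇² = 1.007138 + -0.148518 − -0.000290 = 0.858910
step 3→4:
  ẍ = (ẋ'−ẋ)/dt = (0.983655863−1.266793077)/0.038209 = -7.410223
  θ̈ = (θ̇'−θ̇)/dt = (0.659034650−0.291109056)/0.038209 = 9.629291
  sinθ=-0.002954, cosθ=0.999996
  F = (M+m)·ẍ + m·l·cosθ·θ̈ − m·l·sinθ·θ̇² = -15.824035 + 1.764707 − -0.000046 = -14.059282

F_0 = -7.795314 N
F_1 = -6.201983 N
F_2 = 0.858910 N
F_3 = -14.059282 N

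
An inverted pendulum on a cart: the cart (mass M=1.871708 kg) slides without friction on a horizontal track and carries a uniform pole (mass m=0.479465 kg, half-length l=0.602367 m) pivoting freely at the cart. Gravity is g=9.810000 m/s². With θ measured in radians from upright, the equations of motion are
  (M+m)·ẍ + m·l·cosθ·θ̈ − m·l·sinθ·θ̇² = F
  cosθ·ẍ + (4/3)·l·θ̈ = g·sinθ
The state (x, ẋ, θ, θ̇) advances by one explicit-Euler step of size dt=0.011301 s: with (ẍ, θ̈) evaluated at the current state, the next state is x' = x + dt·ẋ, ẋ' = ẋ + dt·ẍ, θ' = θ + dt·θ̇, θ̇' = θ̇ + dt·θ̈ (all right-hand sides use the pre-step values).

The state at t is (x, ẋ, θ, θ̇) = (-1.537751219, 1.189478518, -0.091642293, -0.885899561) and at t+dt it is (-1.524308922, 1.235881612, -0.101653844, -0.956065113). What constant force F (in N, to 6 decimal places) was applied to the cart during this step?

F = 7.889246 N

ẍ = (ẋ'−ẋ)/dt = (1.235881612−1.189478518)/0.011301 = 4.106105
θ̈ = (θ̇'−θ̇)/dt = (-0.956065113−-0.885899561)/0.011301 = -6.208791
sinθ=-0.091514, cosθ=0.995804
F = (M+m)·ẍ + m·l·cosθ·θ̈ − m·l·sinθ·θ̇² = 9.654163 + -1.785661 − -0.020743 = 7.889246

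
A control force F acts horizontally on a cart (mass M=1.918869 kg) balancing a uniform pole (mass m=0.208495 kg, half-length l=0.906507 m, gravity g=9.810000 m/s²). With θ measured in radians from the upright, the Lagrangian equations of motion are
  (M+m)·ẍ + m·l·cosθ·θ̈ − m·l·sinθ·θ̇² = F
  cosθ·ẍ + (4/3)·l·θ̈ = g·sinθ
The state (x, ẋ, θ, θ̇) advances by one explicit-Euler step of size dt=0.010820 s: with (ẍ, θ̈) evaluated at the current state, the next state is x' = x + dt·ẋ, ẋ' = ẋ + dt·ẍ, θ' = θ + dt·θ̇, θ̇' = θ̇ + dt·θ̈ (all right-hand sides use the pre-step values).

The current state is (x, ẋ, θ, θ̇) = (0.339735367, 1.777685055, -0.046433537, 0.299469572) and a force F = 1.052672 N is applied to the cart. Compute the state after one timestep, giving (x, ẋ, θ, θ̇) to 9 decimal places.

sinθ=-0.046416853, cosθ=0.998922157
temp = (F + m·l·θ̇²·sinθ)/(M+m) = (1.052672 + -0.000786770)/2.127364 = 0.494454748
θ̈ = (g·sinθ − cosθ·temp)/(l·(4/3 − m·cos²θ/(M+m))) = -0.847545311
ẍ = temp − m·l·θ̈·cosθ/(M+m) = 0.569672365
Euler: x'=0.339735367+0.010820·1.777685055=0.358969919, ẋ'=1.777685055+0.010820·0.569672365=1.783848910
       θ'=-0.046433537+0.010820·0.299469572=-0.043193276, θ̇'=0.299469572+0.010820·-0.847545311=0.290299132

(0.358969919, 1.783848910, -0.043193276, 0.290299132)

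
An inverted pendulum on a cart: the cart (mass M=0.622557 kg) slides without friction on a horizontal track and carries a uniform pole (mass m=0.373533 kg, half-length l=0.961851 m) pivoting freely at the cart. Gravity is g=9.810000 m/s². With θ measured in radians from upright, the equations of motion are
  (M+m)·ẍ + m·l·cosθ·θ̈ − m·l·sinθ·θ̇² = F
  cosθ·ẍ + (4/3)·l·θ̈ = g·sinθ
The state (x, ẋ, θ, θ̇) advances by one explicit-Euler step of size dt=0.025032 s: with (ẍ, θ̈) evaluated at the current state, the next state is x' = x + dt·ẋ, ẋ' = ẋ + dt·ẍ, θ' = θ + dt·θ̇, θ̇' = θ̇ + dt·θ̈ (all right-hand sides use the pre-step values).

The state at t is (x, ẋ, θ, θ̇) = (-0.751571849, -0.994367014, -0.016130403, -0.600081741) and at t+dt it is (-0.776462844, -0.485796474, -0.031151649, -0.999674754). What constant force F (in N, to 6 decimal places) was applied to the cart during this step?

F = 14.504871 N

ẍ = (ẋ'−ẋ)/dt = (-0.485796474−-0.994367014)/0.025032 = 20.316816
θ̈ = (θ̇'−θ̇)/dt = (-0.999674754−-0.600081741)/0.025032 = -15.963288
sinθ=-0.016130, cosθ=0.999870
F = (M+m)·ẍ + m·l·cosθ·θ̈ − m·l·sinθ·θ̇² = 20.237377 + -5.734593 − -0.002087 = 14.504871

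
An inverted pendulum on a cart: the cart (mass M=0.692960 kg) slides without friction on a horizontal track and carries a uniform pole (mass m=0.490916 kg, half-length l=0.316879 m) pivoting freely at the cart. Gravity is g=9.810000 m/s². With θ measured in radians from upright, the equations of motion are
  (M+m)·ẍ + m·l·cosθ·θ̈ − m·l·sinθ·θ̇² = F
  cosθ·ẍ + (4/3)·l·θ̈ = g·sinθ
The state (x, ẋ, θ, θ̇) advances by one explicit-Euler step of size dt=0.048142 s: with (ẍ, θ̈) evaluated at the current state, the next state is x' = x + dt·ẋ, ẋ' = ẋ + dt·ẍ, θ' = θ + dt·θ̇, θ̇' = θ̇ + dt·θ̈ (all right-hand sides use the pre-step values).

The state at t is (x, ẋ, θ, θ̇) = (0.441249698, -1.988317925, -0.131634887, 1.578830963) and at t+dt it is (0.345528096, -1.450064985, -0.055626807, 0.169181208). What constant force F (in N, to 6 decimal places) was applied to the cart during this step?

F = 8.771668 N

ẍ = (ẋ'−ẋ)/dt = (-1.450064985−-1.988317925)/0.048142 = 11.180527
θ̈ = (θ̇'−θ̇)/dt = (0.169181208−1.578830963)/0.048142 = -29.281080
sinθ=-0.131255, cosθ=0.991349
F = (M+m)·ẍ + m·l·cosθ·θ̈ − m·l·sinθ·θ̇² = 13.236358 + -4.515586 − -0.050897 = 8.771668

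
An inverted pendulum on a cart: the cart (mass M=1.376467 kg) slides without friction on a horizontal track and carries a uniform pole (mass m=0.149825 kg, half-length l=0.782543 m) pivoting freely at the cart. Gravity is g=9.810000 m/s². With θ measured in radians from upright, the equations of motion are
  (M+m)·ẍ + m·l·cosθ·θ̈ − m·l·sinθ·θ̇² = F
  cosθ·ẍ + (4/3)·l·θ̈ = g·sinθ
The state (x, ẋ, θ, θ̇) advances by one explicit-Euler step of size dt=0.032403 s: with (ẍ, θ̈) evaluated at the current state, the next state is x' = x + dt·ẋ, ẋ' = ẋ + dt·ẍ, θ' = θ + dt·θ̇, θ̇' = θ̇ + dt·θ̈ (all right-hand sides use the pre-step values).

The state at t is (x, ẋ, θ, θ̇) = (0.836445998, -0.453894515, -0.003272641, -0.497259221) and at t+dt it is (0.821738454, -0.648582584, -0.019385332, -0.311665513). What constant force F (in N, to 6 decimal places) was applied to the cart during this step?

ẍ = (ẋ'−ẋ)/dt = (-0.648582584−-0.453894515)/0.032403 = -6.008335
θ̈ = (θ̇'−θ̇)/dt = (-0.311665513−-0.497259221)/0.032403 = 5.727671
sinθ=-0.003273, cosθ=0.999995
F = (M+m)·ẍ + m·l·cosθ·θ̈ − m·l·sinθ·θ̇² = -9.170473 + 0.671534 − -0.000095 = -8.498844

F = -8.498844 N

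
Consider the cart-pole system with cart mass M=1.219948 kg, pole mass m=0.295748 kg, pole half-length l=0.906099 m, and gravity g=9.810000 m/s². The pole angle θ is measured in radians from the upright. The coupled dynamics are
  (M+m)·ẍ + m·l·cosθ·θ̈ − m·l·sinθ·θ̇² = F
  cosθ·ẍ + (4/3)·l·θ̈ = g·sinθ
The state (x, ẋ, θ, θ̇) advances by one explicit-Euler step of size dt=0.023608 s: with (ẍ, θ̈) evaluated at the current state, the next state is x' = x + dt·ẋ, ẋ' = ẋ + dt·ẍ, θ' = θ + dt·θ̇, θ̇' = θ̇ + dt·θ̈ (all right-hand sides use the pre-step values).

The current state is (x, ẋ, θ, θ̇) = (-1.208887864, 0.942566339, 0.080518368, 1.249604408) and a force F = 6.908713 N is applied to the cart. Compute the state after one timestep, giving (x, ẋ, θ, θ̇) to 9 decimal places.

(-1.186635758, 1.065915839, 0.110019029, 1.163254242)

sinθ=0.080431393, cosθ=0.996760147
temp = (F + m·l·θ̇²·sinθ)/(M+m) = (6.908713 + 0.033656438)/1.515696 = 4.580317846
θ̈ = (g·sinθ − cosθ·temp)/(l·(4/3 − m·cos²θ/(M+m))) = -3.657665460
ẍ = temp − m·l·θ̈·cosθ/(M+m) = 5.224902572
Euler: x'=-1.208887864+0.023608·0.942566339=-1.186635758, ẋ'=0.942566339+0.023608·5.224902572=1.065915839
       θ'=0.080518368+0.023608·1.249604408=0.110019029, θ̇'=1.249604408+0.023608·-3.657665460=1.163254242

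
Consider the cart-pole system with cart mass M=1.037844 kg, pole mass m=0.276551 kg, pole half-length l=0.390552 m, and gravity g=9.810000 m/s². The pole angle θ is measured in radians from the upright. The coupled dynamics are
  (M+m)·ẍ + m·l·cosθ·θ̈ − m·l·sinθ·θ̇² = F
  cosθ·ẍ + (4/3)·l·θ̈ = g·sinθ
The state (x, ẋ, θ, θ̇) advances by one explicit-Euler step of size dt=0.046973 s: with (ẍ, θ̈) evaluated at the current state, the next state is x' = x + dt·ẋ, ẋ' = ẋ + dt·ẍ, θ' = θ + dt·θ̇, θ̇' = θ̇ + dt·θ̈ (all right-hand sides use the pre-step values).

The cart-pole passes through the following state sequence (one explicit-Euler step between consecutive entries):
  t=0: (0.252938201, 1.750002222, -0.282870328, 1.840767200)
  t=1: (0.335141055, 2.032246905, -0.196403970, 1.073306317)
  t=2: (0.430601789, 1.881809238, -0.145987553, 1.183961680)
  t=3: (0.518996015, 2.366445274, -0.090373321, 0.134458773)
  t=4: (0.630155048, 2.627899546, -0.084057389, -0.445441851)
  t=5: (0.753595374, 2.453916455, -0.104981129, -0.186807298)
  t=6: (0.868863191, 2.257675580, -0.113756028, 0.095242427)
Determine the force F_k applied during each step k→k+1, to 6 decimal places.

step 0→1:
  ẍ = (ẋ'−ẋ)/dt = (2.032246905−1.750002222)/0.046973 = 6.008658
  θ̈ = (θ̇'−θ̇)/dt = (1.073306317−1.840767200)/0.046973 = -16.338341
  sinθ=-0.279113, cosθ=0.960258
  F = (M+m)·ẍ + m·l·cosθ·θ̈ − m·l·sinθ·θ̇² = 7.897750 + -1.694533 − -0.102148 = 6.305365
step 1→2:
  ẍ = (ẋ'−ẋ)/dt = (1.881809238−2.032246905)/0.046973 = -3.202641
  θ̈ = (θ̇'−θ̇)/dt = (1.183961680−1.073306317)/0.046973 = 2.355723
  sinθ=-0.195144, cosθ=0.980775
  F = (M+m)·ẍ + m·l·cosθ·θ̈ − m·l·sinθ·θ̇² = -4.209536 + 0.249544 − -0.024280 = -3.935711
step 2→3:
  ẍ = (ẋ'−ẋ)/dt = (2.366445274−1.881809238)/0.046973 = 10.317332
  θ̈ = (θ̇'−θ̇)/dt = (0.134458773−1.183961680)/0.046973 = -22.342684
  sinθ=-0.145470, cosθ=0.989363
  F = (M+m)·ẍ + m·l·cosθ·θ̈ − m·l·sinθ·θ̇² = 13.561050 + -2.387509 − -0.022024 = 11.195565
step 3→4:
  ẍ = (ẋ'−ẋ)/dt = (2.627899546−2.366445274)/0.046973 = 5.566054
  θ̈ = (θ̇'−θ̇)/dt = (-0.445441851−0.134458773)/0.046973 = -12.345403
  sinθ=-0.090250, cosθ=0.995919
  F = (M+m)·ẍ + m·l·cosθ·θ̈ − m·l·sinθ·θ̇² = 7.315994 + -1.327955 − -0.000176 = 5.988215
step 4→5:
  ẍ = (ẋ'−ẋ)/dt = (2.453916455−2.627899546)/0.046973 = -3.703896
  θ̈ = (θ̇'−θ̇)/dt = (-0.186807298−-0.445441851)/0.046973 = 5.506026
  sinθ=-0.083958, cosθ=0.996469
  F = (M+m)·ẍ + m·l·cosθ·θ̈ − m·l·sinθ·θ̇² = -4.868382 + 0.592593 − -0.001799 = -4.273990
step 5→6:
  ẍ = (ẋ'−ẋ)/dt = (2.257675580−2.453916455)/0.046973 = -4.177738
  θ̈ = (θ̇'−θ̇)/dt = (0.095242427−-0.186807298)/0.046973 = 6.004507
  sinθ=-0.104788, cosθ=0.994495
  F = (M+m)·ẍ + m·l·cosθ·θ̈ − m·l·sinθ·θ̇² = -5.491198 + 0.644962 − -0.000395 = -4.845841

F_0 = 6.305365 N
F_1 = -3.935711 N
F_2 = 11.195565 N
F_3 = 5.988215 N
F_4 = -4.273990 N
F_5 = -4.845841 N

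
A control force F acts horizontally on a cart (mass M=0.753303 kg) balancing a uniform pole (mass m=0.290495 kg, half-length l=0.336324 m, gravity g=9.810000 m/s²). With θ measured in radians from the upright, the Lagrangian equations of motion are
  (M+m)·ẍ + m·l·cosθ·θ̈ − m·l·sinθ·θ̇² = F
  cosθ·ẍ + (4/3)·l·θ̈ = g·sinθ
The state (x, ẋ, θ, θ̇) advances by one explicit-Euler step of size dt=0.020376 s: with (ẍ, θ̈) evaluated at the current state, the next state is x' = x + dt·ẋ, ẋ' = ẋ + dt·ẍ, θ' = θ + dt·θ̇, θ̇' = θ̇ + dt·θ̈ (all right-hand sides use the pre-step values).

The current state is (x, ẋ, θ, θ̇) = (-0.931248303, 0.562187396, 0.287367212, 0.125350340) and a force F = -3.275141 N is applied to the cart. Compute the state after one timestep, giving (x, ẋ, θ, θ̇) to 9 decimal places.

sinθ=0.283428384, cosθ=0.958993405
temp = (F + m·l·θ̇²·sinθ)/(M+m) = (-3.275141 + 0.000435102)/1.043798 = -3.137298499
θ̈ = (g·sinθ − cosθ·temp)/(l·(4/3 − m·cos²θ/(M+m))) = 15.976480483
ẍ = temp − m·l·θ̈·cosθ/(M+m) = -4.571389777
Euler: x'=-0.931248303+0.020376·0.562187396=-0.919793173, ẋ'=0.562187396+0.020376·-4.571389777=0.469040758
       θ'=0.287367212+0.020376·0.125350340=0.289921351, θ̇'=0.125350340+0.020376·15.976480483=0.450887106

(-0.919793173, 0.469040758, 0.289921351, 0.450887106)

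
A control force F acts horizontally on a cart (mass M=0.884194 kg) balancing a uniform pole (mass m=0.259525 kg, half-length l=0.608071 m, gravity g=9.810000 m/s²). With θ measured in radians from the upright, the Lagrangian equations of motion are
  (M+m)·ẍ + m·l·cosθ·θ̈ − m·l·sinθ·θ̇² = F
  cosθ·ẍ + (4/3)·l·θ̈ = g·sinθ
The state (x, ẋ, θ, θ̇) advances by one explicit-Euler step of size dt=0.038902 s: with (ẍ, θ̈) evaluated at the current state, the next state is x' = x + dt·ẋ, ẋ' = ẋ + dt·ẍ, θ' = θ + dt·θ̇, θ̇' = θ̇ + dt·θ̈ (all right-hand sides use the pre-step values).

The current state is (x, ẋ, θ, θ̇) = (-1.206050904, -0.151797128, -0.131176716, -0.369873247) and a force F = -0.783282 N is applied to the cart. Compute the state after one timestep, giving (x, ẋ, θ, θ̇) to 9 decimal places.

(-1.211956116, -0.173792454, -0.145565525, -0.404545580)

sinθ=-0.130800839, cosθ=0.991408665
temp = (F + m·l·θ̇²·sinθ)/(M+m) = (-0.783282 + -0.002823904)/1.143719 = -0.687324337
θ̈ = (g·sinθ − cosθ·temp)/(l·(4/3 − m·cos²θ/(M+m))) = -0.891273785
ẍ = temp − m·l·θ̈·cosθ/(M+m) = -0.565403482
Euler: x'=-1.206050904+0.038902·-0.151797128=-1.211956116, ẋ'=-0.151797128+0.038902·-0.565403482=-0.173792454
       θ'=-0.131176716+0.038902·-0.369873247=-0.145565525, θ̇'=-0.369873247+0.038902·-0.891273785=-0.404545580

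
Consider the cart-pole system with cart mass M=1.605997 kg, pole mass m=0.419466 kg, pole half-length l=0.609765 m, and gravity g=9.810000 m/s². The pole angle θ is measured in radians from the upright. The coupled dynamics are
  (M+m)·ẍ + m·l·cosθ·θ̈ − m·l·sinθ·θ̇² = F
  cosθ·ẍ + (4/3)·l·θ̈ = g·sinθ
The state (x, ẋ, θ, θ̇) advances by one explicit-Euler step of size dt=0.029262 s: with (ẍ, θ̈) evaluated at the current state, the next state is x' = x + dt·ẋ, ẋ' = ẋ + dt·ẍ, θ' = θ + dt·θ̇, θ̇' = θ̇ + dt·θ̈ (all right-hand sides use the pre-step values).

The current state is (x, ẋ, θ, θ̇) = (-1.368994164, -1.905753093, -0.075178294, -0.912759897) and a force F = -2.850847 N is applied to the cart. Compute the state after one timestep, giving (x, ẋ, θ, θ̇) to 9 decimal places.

sinθ=-0.075107499, cosθ=0.997175443
temp = (F + m·l·θ̇²·sinθ)/(M+m) = (-2.850847 + -0.016004999)/2.025463 = -1.415405761
θ̈ = (g·sinθ − cosθ·temp)/(l·(4/3 − m·cos²θ/(M+m))) = 0.981309316
ẍ = temp − m·l·θ̈·cosθ/(M+m) = -1.538975588
Euler: x'=-1.368994164+0.029262·-1.905753093=-1.424760311, ẋ'=-1.905753093+0.029262·-1.538975588=-1.950786597
       θ'=-0.075178294+0.029262·-0.912759897=-0.101887474, θ̇'=-0.912759897+0.029262·0.981309316=-0.884044824

(-1.424760311, -1.950786597, -0.101887474, -0.884044824)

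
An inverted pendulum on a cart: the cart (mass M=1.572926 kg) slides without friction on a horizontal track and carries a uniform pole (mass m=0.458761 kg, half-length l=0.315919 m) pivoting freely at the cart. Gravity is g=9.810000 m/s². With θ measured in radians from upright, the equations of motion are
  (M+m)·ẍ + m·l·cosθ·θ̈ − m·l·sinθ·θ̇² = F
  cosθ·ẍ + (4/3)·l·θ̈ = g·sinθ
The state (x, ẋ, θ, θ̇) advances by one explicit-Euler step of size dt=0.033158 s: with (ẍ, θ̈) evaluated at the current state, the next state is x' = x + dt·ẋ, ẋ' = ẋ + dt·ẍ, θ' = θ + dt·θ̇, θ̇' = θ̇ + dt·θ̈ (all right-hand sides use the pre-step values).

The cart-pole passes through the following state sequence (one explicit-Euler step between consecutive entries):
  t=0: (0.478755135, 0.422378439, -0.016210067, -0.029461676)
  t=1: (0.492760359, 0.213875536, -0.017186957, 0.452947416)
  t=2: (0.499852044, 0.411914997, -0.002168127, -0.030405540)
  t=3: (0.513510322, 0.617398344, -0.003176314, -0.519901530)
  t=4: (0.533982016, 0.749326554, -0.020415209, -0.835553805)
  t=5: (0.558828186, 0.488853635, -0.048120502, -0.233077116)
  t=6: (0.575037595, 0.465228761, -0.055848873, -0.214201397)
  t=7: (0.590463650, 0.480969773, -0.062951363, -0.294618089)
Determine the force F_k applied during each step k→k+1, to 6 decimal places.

step 0→1:
  ẍ = (ẋ'−ẋ)/dt = (0.213875536−0.422378439)/0.033158 = -6.288163
  θ̈ = (θ̇'−θ̇)/dt = (0.452947416−-0.029461676)/0.033158 = 14.548799
  sinθ=-0.016209, cosθ=0.999869
  F = (M+m)·ẍ + m·l·cosθ·θ̈ − m·l·sinθ·θ̇² = -12.775579 + 2.108300 − -0.000002 = -10.667277
step 1→2:
  ẍ = (ẋ'−ẋ)/dt = (0.411914997−0.213875536)/0.033158 = 5.972600
  θ̈ = (θ̇'−θ̇)/dt = (-0.030405540−0.452947416)/0.033158 = -14.577265
  sinθ=-0.017186, cosθ=0.999852
  F = (M+m)·ẍ + m·l·cosθ·θ̈ − m·l·sinθ·θ̇² = 12.134453 + -2.112390 − -0.000511 = 10.022574
step 2→3:
  ẍ = (ẋ'−ẋ)/dt = (0.617398344−0.411914997)/0.033158 = 6.197097
  θ̈ = (θ̇'−θ̇)/dt = (-0.519901530−-0.030405540)/0.033158 = -14.762531
  sinθ=-0.002168, cosθ=0.999998
  F = (M+m)·ẍ + m·l·cosθ·θ̈ − m·l·sinθ·θ̇² = 12.590562 + -2.139548 − -0.000000 = 10.451014
step 3→4:
  ẍ = (ẋ'−ẋ)/dt = (0.749326554−0.617398344)/0.033158 = 3.978775
  θ̈ = (θ̇'−θ̇)/dt = (-0.835553805−-0.519901530)/0.033158 = -9.519642
  sinθ=-0.003176, cosθ=0.999995
  F = (M+m)·ẍ + m·l·cosθ·θ̈ − m·l·sinθ·θ̇² = 8.083625 + -1.379687 − -0.000124 = 6.704062
step 4→5:
  ẍ = (ẋ'−ẋ)/dt = (0.488853635−0.749326554)/0.033158 = -7.855508
  θ̈ = (θ̇'−θ̇)/dt = (-0.233077116−-0.835553805)/0.033158 = 18.169874
  sinθ=-0.020414, cosθ=0.999792
  F = (M+m)·ẍ + m·l·cosθ·θ̈ − m·l·sinθ·θ̇² = -15.959933 + 2.632835 − -0.002066 = -13.325032
step 5→6:
  ẍ = (ẋ'−ẋ)/dt = (0.465228761−0.488853635)/0.033158 = -0.712494
  θ̈ = (θ̇'−θ̇)/dt = (-0.214201397−-0.233077116)/0.033158 = 0.569266
  sinθ=-0.048102, cosθ=0.998842
  F = (M+m)·ẍ + m·l·cosθ·θ̈ − m·l·sinθ·θ̇² = -1.447565 + 0.082409 − -0.000379 = -1.364777
step 6→7:
  ẍ = (ẋ'−ẋ)/dt = (0.480969773−0.465228761)/0.033158 = 0.474727
  θ̈ = (θ̇'−θ̇)/dt = (-0.294618089−-0.214201397)/0.033158 = -2.425258
  sinθ=-0.055820, cosθ=0.998441
  F = (M+m)·ẍ + m·l·cosθ·θ̈ − m·l·sinθ·θ̇² = 0.964498 + -0.350948 − -0.000371 = 0.613921

F_0 = -10.667277 N
F_1 = 10.022574 N
F_2 = 10.451014 N
F_3 = 6.704062 N
F_4 = -13.325032 N
F_5 = -1.364777 N
F_6 = 0.613921 N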